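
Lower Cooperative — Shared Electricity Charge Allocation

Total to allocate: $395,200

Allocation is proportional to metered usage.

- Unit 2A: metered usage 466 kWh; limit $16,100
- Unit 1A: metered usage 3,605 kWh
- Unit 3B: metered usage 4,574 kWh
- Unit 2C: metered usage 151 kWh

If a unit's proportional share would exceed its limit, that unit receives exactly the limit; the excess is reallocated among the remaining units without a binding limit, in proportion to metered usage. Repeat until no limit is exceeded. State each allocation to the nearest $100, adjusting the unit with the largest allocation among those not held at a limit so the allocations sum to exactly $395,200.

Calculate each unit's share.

Metered usage total: 8,796.
Unconstrained shares: Unit 2A 20,937.15; Unit 1A 161,970.90; Unit 3B 205,507.59; Unit 2C 6,784.36.
Cap binds for Unit 2A ($16,100); residual $379,100 reallocated over remaining metered usage 8,330.
Shares after redistribution: Unit 1A 164,064.29 → $164,100; Unit 3B 208,163.67 → $208,200; Unit 2C 6,872.04 → $6,900.
Rounding difference −$100 applied to Unit 3B → $208,100.

Unit 2A: $16,100; Unit 1A: $164,100; Unit 3B: $208,100; Unit 2C: $6,900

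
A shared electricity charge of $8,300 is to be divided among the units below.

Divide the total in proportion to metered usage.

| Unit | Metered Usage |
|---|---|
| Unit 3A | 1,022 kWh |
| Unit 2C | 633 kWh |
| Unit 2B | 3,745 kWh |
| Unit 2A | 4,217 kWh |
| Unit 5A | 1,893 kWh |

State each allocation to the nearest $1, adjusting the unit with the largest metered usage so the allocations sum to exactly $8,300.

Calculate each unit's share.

Total metered usage = 1,022 + 633 + 3,745 + 4,217 + 1,893 = 11,510.
Raw shares: Unit 3A 736.98; Unit 2C 456.46; Unit 2B 2,700.56; Unit 2A 3,040.93; Unit 5A 1,365.07.
Rounded to nearest $1: Unit 3A $737; Unit 2C $456; Unit 2B $2,701; Unit 2A $3,041; Unit 5A $1,365. Sum = $8,300.
Rounded total matches; no reconciliation needed.

Unit 3A: $737; Unit 2C: $456; Unit 2B: $2,701; Unit 2A: $3,041; Unit 5A: $1,365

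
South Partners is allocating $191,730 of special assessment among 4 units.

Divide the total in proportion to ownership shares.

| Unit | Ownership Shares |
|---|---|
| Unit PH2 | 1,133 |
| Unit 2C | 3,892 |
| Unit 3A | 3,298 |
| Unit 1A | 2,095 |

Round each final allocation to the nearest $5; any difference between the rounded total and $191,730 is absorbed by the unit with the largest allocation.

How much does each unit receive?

Unit PH2: $20,850 | Unit 2C: $71,630 | Unit 3A: $60,695 | Unit 1A: $38,555

Ownership shares total: 10,418.
Pro-rata amounts: Unit PH2 1,133/10,418 × $191,730 = 20,851.42; Unit 2C 3,892/10,418 × $191,730 = 71,627.30; Unit 3A 3,298/10,418 × $191,730 = 60,695.48; Unit 1A 2,095/10,418 × $191,730 = 38,555.80.
At nearest $5: Unit PH2 $20,850; Unit 2C $71,625; Unit 3A $60,695; Unit 1A $38,555. Sum = $191,725.
Difference $191,730 − $191,725 = +$5 applied to largest allocation (Unit 2C): Unit 2C becomes $71,630.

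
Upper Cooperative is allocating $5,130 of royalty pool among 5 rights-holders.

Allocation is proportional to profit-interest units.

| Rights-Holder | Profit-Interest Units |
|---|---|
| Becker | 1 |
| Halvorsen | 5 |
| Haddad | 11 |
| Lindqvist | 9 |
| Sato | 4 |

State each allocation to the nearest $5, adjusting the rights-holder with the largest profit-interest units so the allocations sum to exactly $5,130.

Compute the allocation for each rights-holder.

Becker: $170; Halvorsen: $855; Haddad: $1,880; Lindqvist: $1,540; Sato: $685

Combined profit-interest units = 1 + 5 + 11 + 9 + 4 = 30.
Proportional shares: Becker 171.00; Halvorsen 855.00; Haddad 1,881.00; Lindqvist 1,539.00; Sato 684.00.
At nearest $5: Becker $170; Halvorsen $855; Haddad $1,880; Lindqvist $1,540; Sato $685. Sum = $5,130.
Sum already equals the total — no adjustment.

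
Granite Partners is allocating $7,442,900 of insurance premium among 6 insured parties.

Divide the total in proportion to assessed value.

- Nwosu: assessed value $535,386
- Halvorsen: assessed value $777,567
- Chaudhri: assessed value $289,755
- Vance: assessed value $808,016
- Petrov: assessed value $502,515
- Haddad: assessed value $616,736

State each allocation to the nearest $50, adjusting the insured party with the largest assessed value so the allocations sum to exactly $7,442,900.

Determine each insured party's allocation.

Nwosu: $1,128,850; Halvorsen: $1,639,500; Chaudhri: $610,950; Vance: $1,703,650; Petrov: $1,059,550; Haddad: $1,300,400

Assessed value total: 3,529,975.
Proportional shares: Nwosu 535,386/3,529,975 × $7,442,900 = 1,128,853.45; Halvorsen 777,567/3,529,975 × $7,442,900 = 1,639,488.50; Chaudhri 289,755/3,529,975 × $7,442,900 = 610,944.13; Vance 808,016/3,529,975 × $7,442,900 = 1,703,689.77; Petrov 502,515/3,529,975 × $7,442,900 = 1,059,545.43; Haddad 616,736/3,529,975 × $7,442,900 = 1,300,378.72.
After rounding ($50): Nwosu $1,128,850; Halvorsen $1,639,500; Chaudhri $610,950; Vance $1,703,700; Petrov $1,059,550; Haddad $1,300,400. Sum = $7,442,950.
Difference $7,442,900 − $7,442,950 = −$50 applied to largest assessed value (Vance): Vance becomes $1,703,650.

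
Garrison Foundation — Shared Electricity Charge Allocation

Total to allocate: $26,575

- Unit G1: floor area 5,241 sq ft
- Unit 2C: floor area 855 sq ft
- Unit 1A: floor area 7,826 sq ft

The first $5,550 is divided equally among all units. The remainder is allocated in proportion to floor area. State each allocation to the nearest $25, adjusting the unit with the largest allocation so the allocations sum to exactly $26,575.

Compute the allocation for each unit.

First tranche $5,550 split equally: $1,850 each.
Remainder $21,025 by floor area (total 13,922): Unit G1 7,914.96 → $7,925; Unit 2C 1,291.22 → $1,300; Unit 1A 11,818.82 → $11,825.
Rounding difference −$25 on remainder applied to Unit 1A.
Totals: Unit G1 $1,850 + $7,925 = $9,775; Unit 2C $1,850 + $1,300 = $3,150; Unit 1A $1,850 + $11,800 = $13,650.

Unit G1: $9,775 | Unit 2C: $3,150 | Unit 1A: $13,650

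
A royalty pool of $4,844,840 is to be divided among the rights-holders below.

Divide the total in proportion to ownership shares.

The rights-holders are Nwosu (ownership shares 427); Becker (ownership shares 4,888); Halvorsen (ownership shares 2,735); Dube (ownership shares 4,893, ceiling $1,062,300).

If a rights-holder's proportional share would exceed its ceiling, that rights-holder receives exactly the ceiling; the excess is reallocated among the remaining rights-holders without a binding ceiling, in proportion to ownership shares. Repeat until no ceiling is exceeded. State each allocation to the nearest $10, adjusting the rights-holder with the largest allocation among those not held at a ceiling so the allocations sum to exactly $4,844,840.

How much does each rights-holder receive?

Nwosu: $200,640; Becker: $2,296,780; Halvorsen: $1,285,120; Dube: $1,062,300

Combined ownership shares = 12,943.
Unconstrained shares: Nwosu 159,835.18; Becker 1,829,682.29; Halvorsen 1,023,768.63; Dube 1,831,553.90.
Held at cap: Dube ($1,062,300); remaining pool $3,782,540 reallocated over remaining ownership shares 8,050.
Shares after redistribution: Nwosu 200,639.08 → $200,640; Becker 2,296,777.08 → $2,296,780; Halvorsen 1,285,123.84 → $1,285,120.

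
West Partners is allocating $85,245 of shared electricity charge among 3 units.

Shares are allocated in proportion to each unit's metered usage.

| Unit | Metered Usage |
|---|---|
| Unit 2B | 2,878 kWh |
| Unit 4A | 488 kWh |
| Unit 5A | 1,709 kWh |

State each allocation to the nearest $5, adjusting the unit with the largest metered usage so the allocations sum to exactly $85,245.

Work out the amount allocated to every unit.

Unit 2B: $48,345; Unit 4A: $8,195; Unit 5A: $28,705

Sum of metered usage: 5,075.
Proportional shares: Unit 2B 2,878/5,075 × $85,245 = 48,341.89; Unit 4A 488/5,075 × $85,245 = 8,196.96; Unit 5A 1,709/5,075 × $85,245 = 28,706.15.
Rounded to nearest $5: Unit 2B $48,340; Unit 4A $8,195; Unit 5A $28,705. Sum = $85,240.
Difference $85,245 − $85,240 = +$5 applied to largest metered usage (Unit 2B): Unit 2B becomes $48,345.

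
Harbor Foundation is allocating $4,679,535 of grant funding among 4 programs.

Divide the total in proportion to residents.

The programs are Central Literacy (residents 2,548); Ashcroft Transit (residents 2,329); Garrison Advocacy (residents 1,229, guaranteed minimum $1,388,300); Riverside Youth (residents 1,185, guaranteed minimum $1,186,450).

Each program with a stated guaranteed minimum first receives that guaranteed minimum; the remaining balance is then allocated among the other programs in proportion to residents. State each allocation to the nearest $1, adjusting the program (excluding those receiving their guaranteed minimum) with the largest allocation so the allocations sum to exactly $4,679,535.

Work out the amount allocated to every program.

Fund the minimums — Garrison Advocacy $1,388,300; Riverside Youth $1,186,450. Remaining pool $2,104,785.
Remaining pool split over remaining residents 4,877: Central Literacy 1,099,649.82 → $1,099,650; Ashcroft Transit 1,005,135.18 → $1,005,135.

Central Literacy: $1,099,650 · Ashcroft Transit: $1,005,135 · Garrison Advocacy: $1,388,300 · Riverside Youth: $1,186,450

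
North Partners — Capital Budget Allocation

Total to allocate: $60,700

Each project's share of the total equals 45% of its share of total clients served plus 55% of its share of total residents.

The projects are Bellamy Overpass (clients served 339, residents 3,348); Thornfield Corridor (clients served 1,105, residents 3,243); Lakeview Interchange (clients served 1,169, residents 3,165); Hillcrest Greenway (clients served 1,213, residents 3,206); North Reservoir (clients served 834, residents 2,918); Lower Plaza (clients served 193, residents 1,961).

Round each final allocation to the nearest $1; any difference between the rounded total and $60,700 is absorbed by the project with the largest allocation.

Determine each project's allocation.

Bellamy Overpass: $8,173 | Thornfield Corridor: $12,288 | Lakeview Interchange: $12,502 | Hillcrest Greenway: $12,827 | North Reservoir: $10,154 | Lower Plaza: $4,756

Totals — clients served 4,853, residents 17,841.
Blended shares (45% clients served + 55% residents): Bellamy Overpass 0.1346; Thornfield Corridor 0.2024; Lakeview Interchange 0.2060; Hillcrest Greenway 0.2113; North Reservoir 0.1673; Lower Plaza 0.0783.
Raw shares: Bellamy Overpass 8,173.00; Thornfield Corridor 12,287.94; Lakeview Interchange 12,502.20; Hillcrest Greenway 12,826.58; North Reservoir 10,154.46; Lower Plaza 4,755.82.
After rounding ($1): Bellamy Overpass $8,173; Thornfield Corridor $12,288; Lakeview Interchange $12,502; Hillcrest Greenway $12,827; North Reservoir $10,154; Lower Plaza $4,756. Sum = $60,700.
No rounding difference to absorb.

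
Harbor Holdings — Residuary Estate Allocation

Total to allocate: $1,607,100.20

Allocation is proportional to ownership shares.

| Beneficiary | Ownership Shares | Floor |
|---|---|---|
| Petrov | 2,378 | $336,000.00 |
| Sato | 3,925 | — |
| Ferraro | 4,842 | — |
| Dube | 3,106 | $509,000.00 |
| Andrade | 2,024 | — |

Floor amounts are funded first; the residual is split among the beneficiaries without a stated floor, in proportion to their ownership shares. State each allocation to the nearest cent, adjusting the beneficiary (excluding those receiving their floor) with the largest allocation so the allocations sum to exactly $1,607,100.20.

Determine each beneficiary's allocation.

Petrov: $336,000.00; Sato: $277,197.97; Ferraro: $341,959.89; Dube: $509,000.00; Andrade: $142,942.34

Fund the minimums — Petrov $336,000.00; Dube $509,000.00. Remaining pool $762,100.20.
Remaining pool split over remaining ownership shares 10,791: Sato 277,197.9691 → $277,197.97; Ferraro 341,959.8896 → $341,959.89; Andrade 142,942.3413 → $142,942.34.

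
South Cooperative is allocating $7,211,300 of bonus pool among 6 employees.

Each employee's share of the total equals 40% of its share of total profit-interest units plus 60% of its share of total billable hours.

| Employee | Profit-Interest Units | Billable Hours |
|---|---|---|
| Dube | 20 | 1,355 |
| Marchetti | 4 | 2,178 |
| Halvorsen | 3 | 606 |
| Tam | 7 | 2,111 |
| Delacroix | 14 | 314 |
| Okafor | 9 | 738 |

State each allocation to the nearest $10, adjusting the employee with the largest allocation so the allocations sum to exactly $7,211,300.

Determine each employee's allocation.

Profit-interest units total 57; billable hours total 7,302.
Composite weights (40% profit-interest units + 60% billable hours): Dube 0.2517; Marchetti 0.2070; Halvorsen 0.0708; Tam 0.2226; Delacroix 0.1240; Okafor 0.1238.
Raw shares: Dube 1,815,013.80; Marchetti 1,492,990.36; Halvorsen 510,900.47; Tam 1,605,106.54; Delacroix 894,538.43; Okafor 892,750.39.
At nearest $10: Dube $1,815,010; Marchetti $1,492,990; Halvorsen $510,900; Tam $1,605,110; Delacroix $894,540; Okafor $892,750. Sum = $7,211,300.
Rounded total matches; no reconciliation needed.

Dube: $1,815,010 · Marchetti: $1,492,990 · Halvorsen: $510,900 · Tam: $1,605,110 · Delacroix: $894,540 · Okafor: $892,750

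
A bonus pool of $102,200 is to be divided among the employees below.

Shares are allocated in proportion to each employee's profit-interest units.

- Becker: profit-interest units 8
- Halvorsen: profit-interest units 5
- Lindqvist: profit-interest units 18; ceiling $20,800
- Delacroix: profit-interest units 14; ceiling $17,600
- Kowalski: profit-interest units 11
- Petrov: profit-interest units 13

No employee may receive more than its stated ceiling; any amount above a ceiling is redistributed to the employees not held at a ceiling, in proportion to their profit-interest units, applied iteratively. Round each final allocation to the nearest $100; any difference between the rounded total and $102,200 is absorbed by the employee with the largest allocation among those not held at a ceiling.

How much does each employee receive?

Becker: $13,800 · Halvorsen: $8,600 · Lindqvist: $20,800 · Delacroix: $17,600 · Kowalski: $19,000 · Petrov: $22,400

Profit-interest units total: 69.
Pro-rata shares before constraints: Becker 11,849.28; Halvorsen 7,405.80; Lindqvist 26,660.87; Delacroix 20,736.23; Kowalski 16,292.75; Petrov 19,255.07.
Capped: Lindqvist ($20,800), Delacroix ($17,600); residual $63,800 reallocated over remaining profit-interest units 37.
Shares after redistribution: Becker 13,794.59 → $13,800; Halvorsen 8,621.62 → $8,600; Kowalski 18,967.57 → $19,000; Petrov 22,416.22 → $22,400.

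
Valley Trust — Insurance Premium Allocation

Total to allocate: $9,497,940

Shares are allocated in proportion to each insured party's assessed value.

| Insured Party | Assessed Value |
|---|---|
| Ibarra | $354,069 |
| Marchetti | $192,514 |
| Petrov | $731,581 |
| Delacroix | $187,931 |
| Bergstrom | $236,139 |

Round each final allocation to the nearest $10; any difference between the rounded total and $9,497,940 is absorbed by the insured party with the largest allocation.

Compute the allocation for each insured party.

Ibarra: $1,975,600 | Marchetti: $1,074,170 | Petrov: $4,081,990 | Delacroix: $1,048,600 | Bergstrom: $1,317,580

Total assessed value = 1,702,234.
Raw shares: Ibarra 354,069/1,702,234 × $9,497,940 = 1,975,595.67; Marchetti 192,514/1,702,234 × $9,497,940 = 1,074,168.66; Petrov 731,581/1,702,234 × $9,497,940 = 4,081,996.04; Delacroix 187,931/1,702,234 × $9,497,940 = 1,048,596.94; Bergstrom 236,139/1,702,234 × $9,497,940 = 1,317,582.69.
After rounding ($10): Ibarra $1,975,600; Marchetti $1,074,170; Petrov $4,082,000; Delacroix $1,048,600; Bergstrom $1,317,580. Sum = $9,497,950.
Difference $9,497,940 − $9,497,950 = −$10 applied to largest allocation (Petrov): Petrov becomes $4,081,990.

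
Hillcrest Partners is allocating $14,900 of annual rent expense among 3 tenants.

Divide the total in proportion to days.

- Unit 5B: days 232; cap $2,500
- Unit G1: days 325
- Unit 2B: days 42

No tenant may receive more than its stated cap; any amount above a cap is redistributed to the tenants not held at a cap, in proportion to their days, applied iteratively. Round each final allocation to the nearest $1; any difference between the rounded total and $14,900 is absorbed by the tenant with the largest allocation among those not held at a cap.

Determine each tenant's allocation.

Unit 5B: $2,500 | Unit G1: $10,981 | Unit 2B: $1,419

Total days = 599.
Proportional shares (ignoring caps): Unit 5B 5,770.95; Unit G1 8,084.31; Unit 2B 1,044.74.
Cap binds for Unit 5B ($2,500); balance $12,400 reallocated over remaining days 367.
Shares after redistribution: Unit G1 10,980.93 → $10,981; Unit 2B 1,419.07 → $1,419.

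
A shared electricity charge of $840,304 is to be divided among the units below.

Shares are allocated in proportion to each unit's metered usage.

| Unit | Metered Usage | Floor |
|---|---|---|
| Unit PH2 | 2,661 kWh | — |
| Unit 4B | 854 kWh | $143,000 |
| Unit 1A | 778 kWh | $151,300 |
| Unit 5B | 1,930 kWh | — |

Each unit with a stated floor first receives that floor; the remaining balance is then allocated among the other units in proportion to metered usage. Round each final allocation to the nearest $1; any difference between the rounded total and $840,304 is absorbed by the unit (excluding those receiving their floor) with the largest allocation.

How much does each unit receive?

Unit PH2: $316,471; Unit 4B: $143,000; Unit 1A: $151,300; Unit 5B: $229,533

Guaranteed amounts: Unit 4B $143,000; Unit 1A $151,300. Residual $546,004.
Residual split over remaining metered usage 4,591: Unit PH2 316,470.63 → $316,471; Unit 5B 229,533.37 → $229,533.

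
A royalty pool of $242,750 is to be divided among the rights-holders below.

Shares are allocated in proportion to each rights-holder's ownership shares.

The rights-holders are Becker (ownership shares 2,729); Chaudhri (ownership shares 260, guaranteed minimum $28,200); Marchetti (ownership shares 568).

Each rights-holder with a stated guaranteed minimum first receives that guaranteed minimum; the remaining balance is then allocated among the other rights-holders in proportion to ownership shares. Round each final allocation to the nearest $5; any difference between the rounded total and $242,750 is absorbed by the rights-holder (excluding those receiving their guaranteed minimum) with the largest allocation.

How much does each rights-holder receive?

Fund the minimums — Chaudhri $28,200. Residual $214,550.
Residual split over remaining ownership shares 3,297: Becker 177,587.79 → $177,590; Marchetti 36,962.21 → $36,960.

Becker: $177,590; Chaudhri: $28,200; Marchetti: $36,960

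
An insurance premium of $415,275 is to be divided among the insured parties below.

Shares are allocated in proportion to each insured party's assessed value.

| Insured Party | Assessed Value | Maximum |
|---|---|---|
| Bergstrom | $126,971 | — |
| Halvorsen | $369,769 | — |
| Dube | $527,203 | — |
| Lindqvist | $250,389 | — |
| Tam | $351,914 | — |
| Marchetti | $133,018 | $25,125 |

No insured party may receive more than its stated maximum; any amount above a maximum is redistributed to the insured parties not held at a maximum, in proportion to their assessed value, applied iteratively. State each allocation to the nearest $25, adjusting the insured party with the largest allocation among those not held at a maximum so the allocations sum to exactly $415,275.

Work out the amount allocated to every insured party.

Bergstrom: $30,450; Halvorsen: $88,700; Dube: $126,500; Lindqvist: $60,075; Tam: $84,425; Marchetti: $25,125

Assessed value total: 1,759,264.
Proportional shares (ignoring caps): Bergstrom 29,971.56; Halvorsen 87,284.13; Dube 124,446.49; Lindqvist 59,104.43; Tam 83,069.45; Marchetti 31,398.95.
Held at cap: Marchetti ($25,125); balance $390,150 reallocated over remaining assessed value 1,626,246.
Shares after redistribution: Bergstrom 30,461.40 → $30,450; Halvorsen 88,710.67 → $88,700; Dube 126,480.40 → $126,475; Lindqvist 60,070.41 → $60,075; Tam 84,427.11 → $84,425.
Rounding difference +$25 applied to Dube → $126,500.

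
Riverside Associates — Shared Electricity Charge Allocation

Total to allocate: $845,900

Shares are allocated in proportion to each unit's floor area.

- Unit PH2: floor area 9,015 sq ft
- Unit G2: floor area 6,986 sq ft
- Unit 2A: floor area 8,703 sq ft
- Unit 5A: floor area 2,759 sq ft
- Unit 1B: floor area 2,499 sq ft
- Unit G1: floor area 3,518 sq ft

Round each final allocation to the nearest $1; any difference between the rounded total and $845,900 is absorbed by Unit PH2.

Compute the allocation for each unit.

Unit PH2: $227,772; Unit G2: $176,507; Unit 2A: $219,889; Unit 5A: $69,708; Unit 1B: $63,139; Unit G1: $88,885

Sum of floor area: 33,480.
Pro-rata amounts: Unit PH2 9,015/33,480 × $845,900 = 227,771.46; Unit G2 6,986/33,480 × $845,900 = 176,507.09; Unit 2A 8,703/33,480 × $845,900 = 219,888.52; Unit 5A 2,759/33,480 × $845,900 = 69,708.43; Unit 1B 2,499/33,480 × $845,900 = 63,139.31; Unit G1 3,518/33,480 × $845,900 = 88,885.19.
Rounded to nearest $1: Unit PH2 $227,771; Unit G2 $176,507; Unit 2A $219,889; Unit 5A $69,708; Unit 1B $63,139; Unit G1 $88,885. Sum = $845,899.
Difference $845,900 − $845,899 = +$1 applied to Unit PH2: Unit PH2 becomes $227,772.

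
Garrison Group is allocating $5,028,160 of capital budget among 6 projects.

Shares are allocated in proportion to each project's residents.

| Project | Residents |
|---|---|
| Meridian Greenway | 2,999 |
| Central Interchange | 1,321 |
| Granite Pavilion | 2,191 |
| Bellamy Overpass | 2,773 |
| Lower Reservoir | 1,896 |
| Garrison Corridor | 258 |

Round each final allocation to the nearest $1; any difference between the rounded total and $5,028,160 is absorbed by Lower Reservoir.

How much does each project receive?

Residents total: 11,438.
Unrounded shares: Meridian Greenway 2,999/11,438 × $5,028,160 = 1,318,364.39; Central Interchange 1,321/11,438 × $5,028,160 = 580,713.36; Granite Pavilion 2,191/11,438 × $5,028,160 = 963,166.51; Bellamy Overpass 2,773/11,438 × $5,028,160 = 1,219,014.49; Lower Reservoir 1,896/11,438 × $5,028,160 = 833,484.12; Garrison Corridor 258/11,438 × $5,028,160 = 113,417.14.
At nearest $1: Meridian Greenway $1,318,364; Central Interchange $580,713; Granite Pavilion $963,167; Bellamy Overpass $1,219,014; Lower Reservoir $833,484; Garrison Corridor $113,417. Sum = $5,028,159.
Difference $5,028,160 − $5,028,159 = +$1 applied to Lower Reservoir: Lower Reservoir becomes $833,485.

Meridian Greenway: $1,318,364; Central Interchange: $580,713; Granite Pavilion: $963,167; Bellamy Overpass: $1,219,014; Lower Reservoir: $833,485; Garrison Corridor: $113,417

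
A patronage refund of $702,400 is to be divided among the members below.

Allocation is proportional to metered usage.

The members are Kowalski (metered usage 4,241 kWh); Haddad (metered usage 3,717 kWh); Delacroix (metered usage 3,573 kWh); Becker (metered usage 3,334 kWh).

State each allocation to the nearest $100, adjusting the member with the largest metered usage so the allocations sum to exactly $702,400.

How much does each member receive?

Sum of metered usage: 14,865.
Raw shares: Kowalski 4,241/14,865 × $702,400 = 200,395.45; Haddad 3,717/14,865 × $702,400 = 175,635.44; Delacroix 3,573/14,865 × $702,400 = 168,831.16; Becker 3,334/14,865 × $702,400 = 157,537.95.
After rounding ($100): Kowalski $200,400; Haddad $175,600; Delacroix $168,800; Becker $157,500. Sum = $702,300.
Difference $702,400 − $702,300 = +$100 applied to largest metered usage (Kowalski): Kowalski becomes $200,500.

Kowalski: $200,500 · Haddad: $175,600 · Delacroix: $168,800 · Becker: $157,500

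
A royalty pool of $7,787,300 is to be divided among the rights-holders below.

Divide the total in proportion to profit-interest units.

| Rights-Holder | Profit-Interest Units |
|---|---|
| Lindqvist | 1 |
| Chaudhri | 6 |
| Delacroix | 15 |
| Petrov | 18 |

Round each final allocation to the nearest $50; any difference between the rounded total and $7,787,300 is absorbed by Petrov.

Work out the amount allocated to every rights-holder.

Profit-interest units total: 40.
Proportional shares: Lindqvist 1/40 × $7,787,300 = 194,682.50; Chaudhri 6/40 × $7,787,300 = 1,168,095.00; Delacroix 15/40 × $7,787,300 = 2,920,237.50; Petrov 18/40 × $7,787,300 = 3,504,285.00.
After rounding ($50): Lindqvist $194,700; Chaudhri $1,168,100; Delacroix $2,920,250; Petrov $3,504,300. Sum = $7,787,350.
Difference $7,787,300 − $7,787,350 = −$50 applied to Petrov: Petrov becomes $3,504,250.

Lindqvist: $194,700 · Chaudhri: $1,168,100 · Delacroix: $2,920,250 · Petrov: $3,504,250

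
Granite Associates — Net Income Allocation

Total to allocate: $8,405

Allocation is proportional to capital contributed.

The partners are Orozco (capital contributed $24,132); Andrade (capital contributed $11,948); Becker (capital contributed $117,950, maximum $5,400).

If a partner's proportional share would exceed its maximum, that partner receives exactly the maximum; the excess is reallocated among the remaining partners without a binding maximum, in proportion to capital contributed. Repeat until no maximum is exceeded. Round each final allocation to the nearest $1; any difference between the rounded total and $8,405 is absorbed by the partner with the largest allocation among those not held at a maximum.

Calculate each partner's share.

Orozco: $2,010; Andrade: $995; Becker: $5,400

Sum of capital contributed: 154,030.
Pro-rata shares before constraints: Orozco 1,316.82; Andrade 651.97; Becker 6,436.21.
Held at cap: Becker ($5,400); balance $3,005 reallocated over remaining capital contributed 36,080.
Redistributed shares: Orozco 2,009.89 → $2,010; Andrade 995.11 → $995.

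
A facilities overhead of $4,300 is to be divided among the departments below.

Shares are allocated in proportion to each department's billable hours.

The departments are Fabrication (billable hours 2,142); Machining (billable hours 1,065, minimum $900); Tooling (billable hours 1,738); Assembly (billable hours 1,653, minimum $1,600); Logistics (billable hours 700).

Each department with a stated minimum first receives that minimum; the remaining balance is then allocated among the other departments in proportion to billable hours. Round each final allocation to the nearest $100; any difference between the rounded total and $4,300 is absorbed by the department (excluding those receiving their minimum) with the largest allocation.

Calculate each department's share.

Guaranteed amounts: Machining $900; Assembly $1,600. Residual $1,800.
Residual split over remaining billable hours 4,580: Fabrication 841.83 → $800; Tooling 683.06 → $700; Logistics 275.11 → $300.

Fabrication: $800 | Machining: $900 | Tooling: $700 | Assembly: $1,600 | Logistics: $300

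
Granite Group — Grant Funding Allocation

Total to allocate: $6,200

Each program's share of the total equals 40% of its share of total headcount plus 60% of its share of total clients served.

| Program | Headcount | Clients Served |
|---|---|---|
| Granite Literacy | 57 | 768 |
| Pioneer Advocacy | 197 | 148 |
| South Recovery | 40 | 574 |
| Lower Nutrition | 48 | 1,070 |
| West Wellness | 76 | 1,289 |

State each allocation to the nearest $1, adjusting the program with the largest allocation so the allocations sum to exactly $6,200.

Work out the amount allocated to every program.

Headcount total 418; clients served total 3,849.
Blended shares (40% headcount + 60% clients served): Granite Literacy 0.1743; Pioneer Advocacy 0.2116; South Recovery 0.1278; Lower Nutrition 0.2127; West Wellness 0.2737.
Raw shares: Granite Literacy 1,080.44; Pioneer Advocacy 1,311.84; South Recovery 792.08; Lower Nutrition 1,318.92; West Wellness 1,696.71.
After rounding ($1): Granite Literacy $1,080; Pioneer Advocacy $1,312; South Recovery $792; Lower Nutrition $1,319; West Wellness $1,697. Sum = $6,200.
Rounded total matches; no reconciliation needed.

Granite Literacy: $1,080 | Pioneer Advocacy: $1,312 | South Recovery: $792 | Lower Nutrition: $1,319 | West Wellness: $1,697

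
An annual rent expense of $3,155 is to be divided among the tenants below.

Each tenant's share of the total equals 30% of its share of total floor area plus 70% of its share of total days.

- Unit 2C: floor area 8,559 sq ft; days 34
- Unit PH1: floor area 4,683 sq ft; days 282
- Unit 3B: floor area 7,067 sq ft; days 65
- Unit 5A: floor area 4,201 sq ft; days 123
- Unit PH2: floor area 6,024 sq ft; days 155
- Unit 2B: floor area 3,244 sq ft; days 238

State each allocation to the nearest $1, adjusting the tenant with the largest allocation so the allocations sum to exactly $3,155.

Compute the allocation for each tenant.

Unit 2C: $324; Unit PH1: $825; Unit 3B: $358; Unit 5A: $421; Unit PH2: $550; Unit 2B: $677

Floor area total 33,778; days total 897.
Blended shares (30% floor area + 70% days): Unit 2C 0.1025; Unit PH1 0.2617; Unit 3B 0.1135; Unit 5A 0.1333; Unit PH2 0.1745; Unit 2B 0.2145.
Raw shares: Unit 2C 323.54; Unit PH1 825.53; Unit 3B 358.06; Unit 5A 420.55; Unit PH2 550.42; Unit 2B 676.88.
At nearest $1: Unit 2C $324; Unit PH1 $826; Unit 3B $358; Unit 5A $421; Unit PH2 $550; Unit 2B $677. Sum = $3,156.
Difference $3,155 − $3,156 = −$1 applied to largest allocation (Unit PH1): Unit PH1 becomes $825.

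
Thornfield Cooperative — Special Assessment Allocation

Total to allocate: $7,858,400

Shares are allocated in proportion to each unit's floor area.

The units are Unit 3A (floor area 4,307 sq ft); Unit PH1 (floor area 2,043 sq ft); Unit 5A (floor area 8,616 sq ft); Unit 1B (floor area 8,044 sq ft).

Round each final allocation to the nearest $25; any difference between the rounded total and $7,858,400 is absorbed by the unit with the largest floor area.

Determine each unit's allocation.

Combined floor area = 4,307 + 2,043 + 8,616 + 8,044 = 23,010.
Pro-rata amounts: Unit 3A 1,470,931.28; Unit PH1 697,727.56; Unit 5A 2,942,545.61; Unit 1B 2,747,195.55.
At nearest $25: Unit 3A $1,470,925; Unit PH1 $697,725; Unit 5A $2,942,550; Unit 1B $2,747,200. Sum = $7,858,400.
No rounding difference to absorb.

Unit 3A: $1,470,925; Unit PH1: $697,725; Unit 5A: $2,942,550; Unit 1B: $2,747,200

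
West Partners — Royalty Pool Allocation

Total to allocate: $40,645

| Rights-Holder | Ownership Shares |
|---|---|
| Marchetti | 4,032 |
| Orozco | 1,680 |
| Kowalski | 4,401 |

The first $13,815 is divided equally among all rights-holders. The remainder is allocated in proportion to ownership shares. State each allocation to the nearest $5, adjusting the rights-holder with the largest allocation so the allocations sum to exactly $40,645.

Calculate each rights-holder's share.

Marchetti: $15,300; Orozco: $9,060; Kowalski: $16,285

Equal tier: $13,815 ÷ 3 = $4,605 apiece.
Remainder $26,830 by ownership shares (total 10,113): Marchetti 10,696.98 → $10,695; Orozco 4,457.08 → $4,455; Kowalski 11,675.94 → $11,675.
Rounding difference +$5 on remainder applied to Kowalski.
Totals: Marchetti $4,605 + $10,695 = $15,300; Orozco $4,605 + $4,455 = $9,060; Kowalski $4,605 + $11,680 = $16,285.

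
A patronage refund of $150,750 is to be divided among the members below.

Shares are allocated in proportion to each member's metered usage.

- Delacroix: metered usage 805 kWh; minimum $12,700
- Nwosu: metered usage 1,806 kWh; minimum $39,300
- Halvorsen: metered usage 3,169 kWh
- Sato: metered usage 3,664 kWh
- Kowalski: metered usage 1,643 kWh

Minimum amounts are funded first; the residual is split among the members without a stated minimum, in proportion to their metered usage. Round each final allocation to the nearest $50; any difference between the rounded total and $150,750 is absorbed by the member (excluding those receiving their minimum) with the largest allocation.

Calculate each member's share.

Delacroix: $12,700 · Nwosu: $39,300 · Halvorsen: $36,900 · Sato: $42,700 · Kowalski: $19,150

Minimums first: Delacroix $12,700; Nwosu $39,300. Balance $98,750.
Balance split over remaining metered usage 8,476: Halvorsen 36,920.57 → $36,900; Sato 42,687.59 → $42,700; Kowalski 19,141.84 → $19,150.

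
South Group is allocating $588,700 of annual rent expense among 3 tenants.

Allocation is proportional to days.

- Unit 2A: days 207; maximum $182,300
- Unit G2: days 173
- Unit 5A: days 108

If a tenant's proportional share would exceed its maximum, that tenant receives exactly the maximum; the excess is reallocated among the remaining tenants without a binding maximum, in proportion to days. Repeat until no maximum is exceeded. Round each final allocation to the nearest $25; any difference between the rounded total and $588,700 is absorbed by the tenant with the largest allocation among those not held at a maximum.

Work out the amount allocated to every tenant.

Sum of days: 488.
Pro-rata shares before constraints: Unit 2A 249,714.96; Unit G2 208,698.98; Unit 5A 130,286.07.
Capped: Unit 2A ($182,300); residual $406,400 reallocated over remaining days 281.
Redistributed shares: Unit G2 250,203.56 → $250,200; Unit 5A 156,196.44 → $156,200.

Unit 2A: $182,300 | Unit G2: $250,200 | Unit 5A: $156,200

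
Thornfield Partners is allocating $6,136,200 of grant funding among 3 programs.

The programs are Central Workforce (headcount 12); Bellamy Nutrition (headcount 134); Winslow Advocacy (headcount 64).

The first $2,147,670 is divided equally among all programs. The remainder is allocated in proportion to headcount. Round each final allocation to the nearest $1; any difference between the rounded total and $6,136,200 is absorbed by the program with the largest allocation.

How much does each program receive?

Central Workforce: $943,806 | Bellamy Nutrition: $3,260,952 | Winslow Advocacy: $1,931,442

First tranche $2,147,670 split equally: $715,890 each.
Remainder $3,988,530 by headcount (total 210): Central Workforce 227,916.00 → $227,916; Bellamy Nutrition 2,545,062.00 → $2,545,062; Winslow Advocacy 1,215,552.00 → $1,215,552.
Totals: Central Workforce $715,890 + $227,916 = $943,806; Bellamy Nutrition $715,890 + $2,545,062 = $3,260,952; Winslow Advocacy $715,890 + $1,215,552 = $1,931,442.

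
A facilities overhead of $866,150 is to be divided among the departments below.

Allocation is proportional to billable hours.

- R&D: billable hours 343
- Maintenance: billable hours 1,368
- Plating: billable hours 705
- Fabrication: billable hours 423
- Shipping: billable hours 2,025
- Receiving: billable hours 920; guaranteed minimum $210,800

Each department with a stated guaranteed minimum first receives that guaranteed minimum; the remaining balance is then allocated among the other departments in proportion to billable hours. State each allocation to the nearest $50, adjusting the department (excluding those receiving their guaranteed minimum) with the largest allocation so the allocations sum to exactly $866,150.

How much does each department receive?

R&D: $46,200; Maintenance: $184,300; Plating: $95,000; Fabrication: $57,000; Shipping: $272,850; Receiving: $210,800

Guaranteed amounts: Receiving $210,800. Residual $655,350.
Residual split over remaining billable hours 4,864: R&D 46,214.03 → $46,200; Maintenance 184,317.19 → $184,300; Plating 94,988.02 → $95,000; Fabrication 56,992.81 → $57,000; Shipping 272,837.94 → $272,850.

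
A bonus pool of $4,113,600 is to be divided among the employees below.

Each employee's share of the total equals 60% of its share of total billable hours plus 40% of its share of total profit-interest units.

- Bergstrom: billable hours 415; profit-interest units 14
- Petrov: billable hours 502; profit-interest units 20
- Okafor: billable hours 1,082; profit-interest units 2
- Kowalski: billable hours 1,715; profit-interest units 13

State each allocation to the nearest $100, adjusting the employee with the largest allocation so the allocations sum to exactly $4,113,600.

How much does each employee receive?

Billable hours total 3,714; profit-interest units total 49.
Combined weights (60% billable hours + 40% profit-interest units): Bergstrom 0.1813; Petrov 0.2444; Okafor 0.1911; Kowalski 0.3832.
Proportional shares: Bergstrom 745,916.34; Petrov 1,005,215.14; Okafor 786,210.12; Kowalski 1,576,258.39.
At nearest $100: Bergstrom $745,900; Petrov $1,005,200; Okafor $786,200; Kowalski $1,576,300. Sum = $4,113,600.
No rounding difference to absorb.

Bergstrom: $745,900 | Petrov: $1,005,200 | Okafor: $786,200 | Kowalski: $1,576,300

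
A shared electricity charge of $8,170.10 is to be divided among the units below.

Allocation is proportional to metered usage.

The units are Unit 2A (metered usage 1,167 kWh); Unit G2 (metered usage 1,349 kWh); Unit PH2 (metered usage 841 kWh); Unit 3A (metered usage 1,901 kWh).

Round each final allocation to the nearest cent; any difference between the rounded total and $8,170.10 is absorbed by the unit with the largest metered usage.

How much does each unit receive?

Unit 2A: $1,813.33; Unit G2: $2,096.13; Unit PH2: $1,306.78; Unit 3A: $2,953.86

Combined metered usage = 1,167 + 1,349 + 841 + 1,901 = 5,258.
Raw shares: Unit 2A 1,813.3333; Unit G2 2,096.1325; Unit PH2 1,306.7809; Unit 3A 2,953.8532.
At nearest cent: Unit 2A $1,813.33; Unit G2 $2,096.13; Unit PH2 $1,306.78; Unit 3A $2,953.85. Sum = $8,170.09.
Difference $8,170.10 − $8,170.09 = +$0.01 applied to largest metered usage (Unit 3A): Unit 3A becomes $2,953.86.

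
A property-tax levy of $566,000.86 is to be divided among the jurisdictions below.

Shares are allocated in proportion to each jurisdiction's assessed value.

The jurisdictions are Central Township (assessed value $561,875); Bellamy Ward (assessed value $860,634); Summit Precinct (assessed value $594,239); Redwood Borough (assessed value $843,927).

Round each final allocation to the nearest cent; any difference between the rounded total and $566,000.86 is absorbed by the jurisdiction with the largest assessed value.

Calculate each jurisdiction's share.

Total assessed value = 561,875 + 860,634 + 594,239 + 843,927 = 2,860,675.
Proportional shares: Central Township 111,170.1725; Bellamy Ward 170,281.3441; Summit Precinct 117,573.5744; Redwood Borough 166,975.7689.
At nearest cent: Central Township $111,170.17; Bellamy Ward $170,281.34; Summit Precinct $117,573.57; Redwood Borough $166,975.77. Sum = $566,000.85.
Difference $566,000.86 − $566,000.85 = +$0.01 applied to largest assessed value (Bellamy Ward): Bellamy Ward becomes $170,281.35.

Central Township: $111,170.17 · Bellamy Ward: $170,281.35 · Summit Precinct: $117,573.57 · Redwood Borough: $166,975.77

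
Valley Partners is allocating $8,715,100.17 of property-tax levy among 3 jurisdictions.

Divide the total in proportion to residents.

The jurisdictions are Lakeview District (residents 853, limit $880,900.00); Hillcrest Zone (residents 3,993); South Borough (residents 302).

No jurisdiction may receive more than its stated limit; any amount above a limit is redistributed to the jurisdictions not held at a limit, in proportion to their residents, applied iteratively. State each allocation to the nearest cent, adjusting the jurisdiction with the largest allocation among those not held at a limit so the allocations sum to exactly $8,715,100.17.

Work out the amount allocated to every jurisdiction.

Residents total: 5,148.
Proportional shares (ignoring caps): Lakeview District 1,444,052.1455; Hillcrest Zone 6,759,789.2344; South Borough 511,258.7901.
Held at cap: Lakeview District ($880,900.00); residual $7,834,200.17 reallocated over remaining residents 4,295.
Shares after redistribution: Hillcrest Zone 7,283,343.7203 → $7,283,343.72; South Borough 550,856.4497 → $550,856.45.

Lakeview District: $880,900.00 | Hillcrest Zone: $7,283,343.72 | South Borough: $550,856.45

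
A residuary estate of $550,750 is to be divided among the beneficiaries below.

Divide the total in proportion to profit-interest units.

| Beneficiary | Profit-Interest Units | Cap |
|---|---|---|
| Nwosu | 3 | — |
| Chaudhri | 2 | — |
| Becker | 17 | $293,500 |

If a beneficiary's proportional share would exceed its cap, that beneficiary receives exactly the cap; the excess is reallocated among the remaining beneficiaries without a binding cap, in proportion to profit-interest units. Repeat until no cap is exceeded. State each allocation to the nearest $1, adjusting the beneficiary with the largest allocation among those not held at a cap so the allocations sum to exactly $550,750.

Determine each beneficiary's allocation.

Nwosu: $154,350; Chaudhri: $102,900; Becker: $293,500

Sum of profit-interest units: 22.
Unconstrained shares: Nwosu 75,102.27; Chaudhri 50,068.18; Becker 425,579.55.
Capped: Becker ($293,500); balance $257,250 reallocated over remaining profit-interest units 5.
Redistributed shares: Nwosu 154,350.00 → $154,350; Chaudhri 102,900.00 → $102,900.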